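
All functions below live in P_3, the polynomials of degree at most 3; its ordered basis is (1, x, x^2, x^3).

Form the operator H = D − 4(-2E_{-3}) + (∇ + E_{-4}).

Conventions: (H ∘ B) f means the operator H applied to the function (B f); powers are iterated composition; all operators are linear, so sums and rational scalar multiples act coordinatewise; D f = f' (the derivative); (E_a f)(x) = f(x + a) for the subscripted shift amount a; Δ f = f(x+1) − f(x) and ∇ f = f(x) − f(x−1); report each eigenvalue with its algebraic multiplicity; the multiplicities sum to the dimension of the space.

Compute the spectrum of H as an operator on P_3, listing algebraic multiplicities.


image of 1: 9
image of x: 9x - 26
image of x^2: 9x^2 - 52x + 87
image of x^3: 9x^3 - 78x^2 + 261x - 279
the matrix is upper triangular; its diagonal is (9, 9, 9, 9)
for a triangular matrix the eigenvalues are the diagonal entries, with algebraic multiplicity their repetition count

λ = 9 (multiplicity 4)


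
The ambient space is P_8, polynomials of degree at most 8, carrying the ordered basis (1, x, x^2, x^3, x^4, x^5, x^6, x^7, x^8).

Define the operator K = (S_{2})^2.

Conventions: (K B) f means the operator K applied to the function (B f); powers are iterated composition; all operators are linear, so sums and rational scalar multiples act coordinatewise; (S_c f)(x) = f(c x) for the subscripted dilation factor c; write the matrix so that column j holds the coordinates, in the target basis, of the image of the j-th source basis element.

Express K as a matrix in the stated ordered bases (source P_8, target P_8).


image of 1: 1
image of x: 4x
image of x^2: 16x^2
image of x^3: 64x^3
image of x^4: 256x^4
image of x^5: 1024x^5
image of x^6: 4096x^6
image of x^7: 16384x^7
image of x^8: 65536x^8
each image's coordinates form column j of the matrix

the matrix is [[1, 0, 0, 0, 0, 0, 0, 0, 0]; [0, 4, 0, 0, 0, 0, 0, 0, 0]; [0, 0, 16, 0, 0, 0, 0, 0, 0]; [0, 0, 0, 64, 0, 0, 0, 0, 0]; [0, 0, 0, 0, 256, 0, 0, 0, 0]; [0, 0, 0, 0, 0, 1024, 0, 0, 0]; [0, 0, 0, 0, 0, 0, 4096, 0, 0]; [0, 0, 0, 0, 0, 0, 0, 16384, 0]; [0, 0, 0, 0, 0, 0, 0, 0, 65536]] (rows listed top to bottom)


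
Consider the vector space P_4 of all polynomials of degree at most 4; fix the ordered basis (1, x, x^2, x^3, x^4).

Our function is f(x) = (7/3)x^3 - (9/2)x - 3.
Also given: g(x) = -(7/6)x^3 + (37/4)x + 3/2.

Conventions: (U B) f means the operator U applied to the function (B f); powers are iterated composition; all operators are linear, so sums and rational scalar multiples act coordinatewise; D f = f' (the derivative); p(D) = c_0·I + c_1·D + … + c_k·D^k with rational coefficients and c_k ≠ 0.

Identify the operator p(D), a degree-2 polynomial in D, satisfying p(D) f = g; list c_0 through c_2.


D^0 f = (7/3)x^3 - (9/2)x - 3
D^1 f = 7x^2 - 9/2
D^2 f = 14x
matching coefficients of g against c_0 f + c_1 Df + … from the top degree down determines the c_i
solution: c_0 = -1/2, c_1 = 0, c_2 = 1/2

p(D) = -(1/2)·I + (1/2)·D^2, i.e. c_0 = -1/2, c_1 = 0, c_2 = 1/2


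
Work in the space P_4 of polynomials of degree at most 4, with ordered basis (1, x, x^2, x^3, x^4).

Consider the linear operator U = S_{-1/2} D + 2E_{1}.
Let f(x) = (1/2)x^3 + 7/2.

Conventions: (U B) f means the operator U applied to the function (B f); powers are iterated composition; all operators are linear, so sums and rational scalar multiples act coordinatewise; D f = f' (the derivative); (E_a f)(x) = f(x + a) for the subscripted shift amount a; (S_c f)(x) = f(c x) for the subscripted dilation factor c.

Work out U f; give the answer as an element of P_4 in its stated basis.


D f = (3/2)x^2
S_{-1/2} D f = (3/8)x^2
E_{1} f = (1/2)x^3 + (3/2)x^2 + (3/2)x + 4
(2E_{1}) f = x^3 + 3x^2 + 3x + 8
(S_{-1/2} D + 2E_{1}) f = x^3 + (27/8)x^2 + 3x + 8

the image equals g(x) = x^3 + (27/8)x^2 + 3x + 8


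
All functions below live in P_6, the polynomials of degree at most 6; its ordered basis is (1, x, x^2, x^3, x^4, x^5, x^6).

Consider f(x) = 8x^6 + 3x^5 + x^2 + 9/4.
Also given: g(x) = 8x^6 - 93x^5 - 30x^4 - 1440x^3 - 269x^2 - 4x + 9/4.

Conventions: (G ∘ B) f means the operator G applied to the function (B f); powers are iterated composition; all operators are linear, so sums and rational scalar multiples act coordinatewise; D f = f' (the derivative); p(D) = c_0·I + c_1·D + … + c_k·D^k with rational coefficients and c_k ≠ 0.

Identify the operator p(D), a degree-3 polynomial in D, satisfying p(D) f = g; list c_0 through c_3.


p(D) = I − 2·D − (3/2)·D^3, i.e. c_0 = 1, c_1 = -2, c_2 = 0, c_3 = -3/2

D^0 f = 8x^6 + 3x^5 + x^2 + 9/4
D^1 f = 48x^5 + 15x^4 + 2x
D^2 f = 240x^4 + 60x^3 + 2
D^3 f = 960x^3 + 180x^2
matching coefficients of g against c_0 f + c_1 Df + … from the top degree down determines the c_i
solution: c_0 = 1, c_1 = -2, c_2 = 0, c_3 = -3/2


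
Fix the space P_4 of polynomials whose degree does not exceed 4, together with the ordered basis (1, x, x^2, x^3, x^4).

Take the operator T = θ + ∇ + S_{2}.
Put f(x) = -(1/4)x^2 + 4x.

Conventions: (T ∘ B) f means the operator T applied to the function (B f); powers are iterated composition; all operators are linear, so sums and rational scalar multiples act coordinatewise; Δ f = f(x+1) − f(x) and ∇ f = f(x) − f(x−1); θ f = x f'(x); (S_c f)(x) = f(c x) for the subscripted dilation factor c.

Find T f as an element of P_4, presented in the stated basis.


the image equals g(x) = -(3/2)x^2 + (23/2)x + 17/4

θ f = -(1/2)x^2 + 4x
∇ f = -(1/2)x + 17/4
S_{2} f = -x^2 + 8x
(θ + ∇ + S_{2}) f = -(3/2)x^2 + (23/2)x + 17/4


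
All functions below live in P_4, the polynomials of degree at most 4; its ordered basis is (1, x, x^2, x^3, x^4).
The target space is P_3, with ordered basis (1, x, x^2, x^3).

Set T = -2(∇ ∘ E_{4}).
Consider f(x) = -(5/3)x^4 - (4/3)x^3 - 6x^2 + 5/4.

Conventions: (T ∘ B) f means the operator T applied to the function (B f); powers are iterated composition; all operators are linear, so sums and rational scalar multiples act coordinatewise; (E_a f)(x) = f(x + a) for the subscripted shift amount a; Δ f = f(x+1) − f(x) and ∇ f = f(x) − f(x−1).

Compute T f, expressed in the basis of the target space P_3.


g(x) = (40/3)x^3 + 148x^2 + (1720/3)x + 766

E_{4} f = -(5/3)x^4 - 28x^3 - 182x^2 - (1616/3)x - 2427/4
∇ E_{4} f = -(20/3)x^3 - 74x^2 - (860/3)x - 383
(-2(∇ ∘ E_{4})) f = (40/3)x^3 + 148x^2 + (1720/3)x + 766


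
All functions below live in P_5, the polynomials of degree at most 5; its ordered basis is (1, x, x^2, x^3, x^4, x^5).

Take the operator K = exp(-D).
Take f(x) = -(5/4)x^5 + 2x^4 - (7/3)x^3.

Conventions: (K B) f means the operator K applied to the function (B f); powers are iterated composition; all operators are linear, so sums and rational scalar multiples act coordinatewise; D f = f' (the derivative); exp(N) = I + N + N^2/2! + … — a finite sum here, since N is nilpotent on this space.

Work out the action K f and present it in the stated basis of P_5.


order-1 term: (25/4)x^4 - 8x^3 + 7x^2
order-2 term: -(25/2)x^3 + 12x^2 - 7x
order-3 term: (25/2)x^2 - 8x + 7/3
order-4 term: -(25/4)x + 2
order-5 term: 5/4
the series for exp(-D) f terminates at order 5
exp(-D) f = -(5/4)x^5 + (33/4)x^4 - (137/6)x^3 + (63/2)x^2 - (85/4)x + 67/12

g(x) = -(5/4)x^5 + (33/4)x^4 - (137/6)x^3 + (63/2)x^2 - (85/4)x + 67/12


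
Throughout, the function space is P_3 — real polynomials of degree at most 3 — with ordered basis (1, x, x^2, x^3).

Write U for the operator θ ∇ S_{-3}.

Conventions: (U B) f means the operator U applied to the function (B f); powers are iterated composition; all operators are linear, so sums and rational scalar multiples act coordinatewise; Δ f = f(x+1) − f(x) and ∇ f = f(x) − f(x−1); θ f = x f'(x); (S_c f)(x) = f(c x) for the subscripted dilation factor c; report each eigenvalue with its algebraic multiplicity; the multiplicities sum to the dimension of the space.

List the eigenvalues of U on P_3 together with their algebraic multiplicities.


λ = 0 (multiplicity 4)

image of 1: 0
image of x: 0
image of x^2: 18x
image of x^3: -162x^2 + 81x
the matrix is upper triangular; its diagonal is (0, 0, 0, 0)
for a triangular matrix the eigenvalues are the diagonal entries, with algebraic multiplicity their repetition count


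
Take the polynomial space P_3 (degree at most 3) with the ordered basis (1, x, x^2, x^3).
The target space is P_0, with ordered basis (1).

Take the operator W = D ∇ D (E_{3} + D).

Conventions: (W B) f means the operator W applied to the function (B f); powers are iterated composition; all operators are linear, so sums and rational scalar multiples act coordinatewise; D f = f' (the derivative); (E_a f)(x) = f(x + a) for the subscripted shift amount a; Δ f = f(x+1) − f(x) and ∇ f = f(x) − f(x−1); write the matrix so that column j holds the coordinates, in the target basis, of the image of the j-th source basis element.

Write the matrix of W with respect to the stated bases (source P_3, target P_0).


image of 1: 0
image of x: 0
image of x^2: 0
image of x^3: 6
each image's coordinates form column j of the matrix

the matrix is [[0, 0, 0, 6]] (rows listed top to bottom)


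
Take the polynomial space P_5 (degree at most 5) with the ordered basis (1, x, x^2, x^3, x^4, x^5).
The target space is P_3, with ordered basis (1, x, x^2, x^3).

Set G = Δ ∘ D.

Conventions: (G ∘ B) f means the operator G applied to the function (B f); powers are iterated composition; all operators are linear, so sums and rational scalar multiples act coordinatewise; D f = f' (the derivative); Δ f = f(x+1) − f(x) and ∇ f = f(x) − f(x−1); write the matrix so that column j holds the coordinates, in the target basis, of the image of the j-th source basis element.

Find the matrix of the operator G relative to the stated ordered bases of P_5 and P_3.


the matrix is [[0, 0, 2, 3, 4, 5]; [0, 0, 0, 6, 12, 20]; [0, 0, 0, 0, 12, 30]; [0, 0, 0, 0, 0, 20]] (rows listed top to bottom)

image of 1: 0
image of x: 0
image of x^2: 2
image of x^3: 6x + 3
image of x^4: 12x^2 + 12x + 4
image of x^5: 20x^3 + 30x^2 + 20x + 5
each image's coordinates form column j of the matrix


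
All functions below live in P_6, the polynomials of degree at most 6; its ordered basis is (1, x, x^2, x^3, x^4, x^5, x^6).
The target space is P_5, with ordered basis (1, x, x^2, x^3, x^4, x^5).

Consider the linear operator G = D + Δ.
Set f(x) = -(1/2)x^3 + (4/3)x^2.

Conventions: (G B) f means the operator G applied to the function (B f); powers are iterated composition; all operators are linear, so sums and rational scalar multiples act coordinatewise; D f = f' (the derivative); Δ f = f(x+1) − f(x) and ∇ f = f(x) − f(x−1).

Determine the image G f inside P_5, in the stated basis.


g(x) = -3x^2 + (23/6)x + 5/6

D f = -(3/2)x^2 + (8/3)x
Δ f = -(3/2)x^2 + (7/6)x + 5/6
(D + Δ) f = -3x^2 + (23/6)x + 5/6


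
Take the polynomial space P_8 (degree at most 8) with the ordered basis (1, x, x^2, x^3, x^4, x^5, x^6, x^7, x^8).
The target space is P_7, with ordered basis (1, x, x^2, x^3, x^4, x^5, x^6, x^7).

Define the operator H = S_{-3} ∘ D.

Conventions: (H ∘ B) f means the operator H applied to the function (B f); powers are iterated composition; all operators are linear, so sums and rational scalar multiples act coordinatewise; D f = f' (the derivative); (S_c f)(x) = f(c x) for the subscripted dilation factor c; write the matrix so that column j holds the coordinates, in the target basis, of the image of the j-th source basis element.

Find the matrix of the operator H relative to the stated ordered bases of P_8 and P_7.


image of 1: 0
image of x: 1
image of x^2: -6x
image of x^3: 27x^2
image of x^4: -108x^3
image of x^5: 405x^4
image of x^6: -1458x^5
image of x^7: 5103x^6
image of x^8: -17496x^7
each image's coordinates form column j of the matrix

the matrix is [[0, 1, 0, 0, 0, 0, 0, 0, 0]; [0, 0, -6, 0, 0, 0, 0, 0, 0]; [0, 0, 0, 27, 0, 0, 0, 0, 0]; [0, 0, 0, 0, -108, 0, 0, 0, 0]; [0, 0, 0, 0, 0, 405, 0, 0, 0]; [0, 0, 0, 0, 0, 0, -1458, 0, 0]; [0, 0, 0, 0, 0, 0, 0, 5103, 0]; [0, 0, 0, 0, 0, 0, 0, 0, -17496]] (rows listed top to bottom)


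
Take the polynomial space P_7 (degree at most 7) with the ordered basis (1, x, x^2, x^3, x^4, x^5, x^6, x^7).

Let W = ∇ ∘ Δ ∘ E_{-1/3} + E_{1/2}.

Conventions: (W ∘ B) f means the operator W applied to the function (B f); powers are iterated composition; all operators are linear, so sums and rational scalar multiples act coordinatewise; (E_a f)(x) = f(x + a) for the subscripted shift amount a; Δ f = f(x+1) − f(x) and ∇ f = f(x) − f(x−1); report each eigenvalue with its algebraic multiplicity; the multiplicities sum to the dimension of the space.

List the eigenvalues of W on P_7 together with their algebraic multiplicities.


image of 1: 1
image of x: x + 1/2
image of x^2: x^2 + x + 9/4
image of x^3: x^3 + (3/2)x^2 + (27/4)x - 15/8
image of x^4: x^4 + 2x^3 + (27/2)x^2 - (15/2)x + 163/48
image of x^5: x^5 + (5/2)x^4 + (45/2)x^3 - (75/4)x^2 + (815/48)x - 3493/864
image of x^6: x^6 + 3x^5 + (135/4)x^4 - (75/2)x^3 + (815/16)x^2 - (3493/144)x + 9883/1728
image of x^7: x^7 + (7/2)x^6 + (189/4)x^5 - (525/8)x^4 + (5705/48)x^3 - (24451/288)x^2 + (69181/1728)x - 76975/10368
the matrix is upper triangular; its diagonal is (1, 1, 1, 1, 1, 1, 1, 1)
for a triangular matrix the eigenvalues are the diagonal entries, with algebraic multiplicity their repetition count

λ = 1 (multiplicity 8)


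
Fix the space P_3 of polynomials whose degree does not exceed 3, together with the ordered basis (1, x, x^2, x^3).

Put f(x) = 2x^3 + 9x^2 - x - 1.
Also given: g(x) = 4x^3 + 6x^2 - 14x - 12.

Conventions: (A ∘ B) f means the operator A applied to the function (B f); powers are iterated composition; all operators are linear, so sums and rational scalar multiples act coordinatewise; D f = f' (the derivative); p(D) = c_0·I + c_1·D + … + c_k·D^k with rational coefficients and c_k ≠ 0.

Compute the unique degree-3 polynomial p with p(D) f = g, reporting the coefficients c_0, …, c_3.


D^0 f = 2x^3 + 9x^2 - x - 1
D^1 f = 6x^2 + 18x - 1
D^2 f = 12x + 18
D^3 f = 12
matching coefficients of g against c_0 f + c_1 Df + … from the top degree down determines the c_i
solution: c_0 = 2, c_1 = -2, c_2 = 2, c_3 = -4

p(D) = 2·I − 2·D + 2·D^2 − 4·D^3, i.e. c_0 = 2, c_1 = -2, c_2 = 2, c_3 = -4


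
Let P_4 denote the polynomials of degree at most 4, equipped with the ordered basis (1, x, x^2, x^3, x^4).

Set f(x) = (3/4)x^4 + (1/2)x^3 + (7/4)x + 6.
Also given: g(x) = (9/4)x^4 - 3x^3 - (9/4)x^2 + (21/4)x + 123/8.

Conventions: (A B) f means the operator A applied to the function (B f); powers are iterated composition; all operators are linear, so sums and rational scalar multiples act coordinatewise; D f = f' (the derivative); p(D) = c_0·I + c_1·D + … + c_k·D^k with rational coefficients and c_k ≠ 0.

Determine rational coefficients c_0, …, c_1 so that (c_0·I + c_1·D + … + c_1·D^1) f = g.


D^0 f = (3/4)x^4 + (1/2)x^3 + (7/4)x + 6
D^1 f = 3x^3 + (3/2)x^2 + 7/4
matching coefficients of g against c_0 f + c_1 Df + … from the top degree down determines the c_i
solution: c_0 = 3, c_1 = -3/2

p(D) = 3·I − (3/2)·D, i.e. c_0 = 3, c_1 = -3/2


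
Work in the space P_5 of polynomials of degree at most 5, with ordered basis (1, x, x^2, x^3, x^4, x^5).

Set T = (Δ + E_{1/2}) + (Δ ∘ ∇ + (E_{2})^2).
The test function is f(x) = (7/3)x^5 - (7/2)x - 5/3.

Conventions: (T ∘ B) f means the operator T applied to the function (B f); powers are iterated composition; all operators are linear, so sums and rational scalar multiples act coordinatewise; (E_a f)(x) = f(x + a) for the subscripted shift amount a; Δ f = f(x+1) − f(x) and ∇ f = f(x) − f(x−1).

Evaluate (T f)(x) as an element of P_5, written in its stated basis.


g(x) = (14/3)x^5 + (385/6)x^4 + (2695/6)x^3 + (18235/12)x^2 + (144739/48)x + 75813/32

Δ f = (35/3)x^4 + (70/3)x^3 + (70/3)x^2 + (35/3)x - 7/6
E_{1/2} f = (7/3)x^5 + (35/6)x^4 + (35/6)x^3 + (35/12)x^2 - (133/48)x - 107/32
(Δ + E_{1/2}) f = (7/3)x^5 + (35/2)x^4 + (175/6)x^3 + (105/4)x^2 + (427/48)x - 433/96
∇ f = (35/3)x^4 - (70/3)x^3 + (70/3)x^2 - (35/3)x - 7/6
Δ ∇ f = (140/3)x^3 + (70/3)x
E_{2} f = (7/3)x^5 + (70/3)x^4 + (280/3)x^3 + (560/3)x^2 + (1099/6)x + 66
E_{2} E_{2} f = (7/3)x^5 + (140/3)x^4 + (1120/3)x^3 + (4480/3)x^2 + (17899/6)x + 7121/3
(Δ ∘ ∇ + (E_{2})^2) f = (7/3)x^5 + (140/3)x^4 + 420x^3 + (4480/3)x^2 + (6013/2)x + 7121/3
((Δ + E_{1/2}) + (Δ ∘ ∇ + (E_{2})^2)) f = (14/3)x^5 + (385/6)x^4 + (2695/6)x^3 + (18235/12)x^2 + (144739/48)x + 75813/32


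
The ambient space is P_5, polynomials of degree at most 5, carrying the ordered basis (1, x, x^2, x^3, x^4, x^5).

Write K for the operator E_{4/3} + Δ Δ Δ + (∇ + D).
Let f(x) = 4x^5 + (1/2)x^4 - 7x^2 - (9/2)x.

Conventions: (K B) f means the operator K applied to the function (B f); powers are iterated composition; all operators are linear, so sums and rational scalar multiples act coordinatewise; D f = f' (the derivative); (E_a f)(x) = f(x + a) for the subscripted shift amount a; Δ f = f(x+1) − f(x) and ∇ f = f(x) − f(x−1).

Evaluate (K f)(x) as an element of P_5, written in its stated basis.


E_{4/3} f = 4x^5 + (163/6)x^4 + (664/9)x^3 + (2515/27)x^2 + (7255/162)x - 2/243
Δ f = 20x^4 + 42x^3 + 43x^2 + 8x - 7
Δ Δ f = 80x^3 + 246x^2 + 292x + 113
Δ Δ Δ f = 240x^2 + 732x + 618
∇ f = 20x^4 - 38x^3 + 37x^2 - 32x + 6
D f = 20x^4 + 2x^3 - 14x - 9/2
(∇ + D) f = 40x^4 - 36x^3 + 37x^2 - 46x + 3/2
(E_{4/3} + Δ Δ Δ + (∇ + D)) f = 4x^5 + (403/6)x^4 + (340/9)x^3 + (9994/27)x^2 + (118387/162)x + 301073/486

g(x) = 4x^5 + (403/6)x^4 + (340/9)x^3 + (9994/27)x^2 + (118387/162)x + 301073/486


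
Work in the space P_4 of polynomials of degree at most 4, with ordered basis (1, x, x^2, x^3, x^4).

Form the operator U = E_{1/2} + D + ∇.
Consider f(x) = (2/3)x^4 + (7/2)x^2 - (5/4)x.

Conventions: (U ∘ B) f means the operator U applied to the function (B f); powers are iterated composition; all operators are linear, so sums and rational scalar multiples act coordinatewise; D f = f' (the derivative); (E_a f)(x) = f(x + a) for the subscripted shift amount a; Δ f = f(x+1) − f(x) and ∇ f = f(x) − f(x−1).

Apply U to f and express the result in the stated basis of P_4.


E_{1/2} f = (2/3)x^4 + (4/3)x^3 + (9/2)x^2 + (31/12)x + 7/24
D f = (8/3)x^3 + 7x - 5/4
∇ f = (8/3)x^3 - 4x^2 + (29/3)x - 65/12
(E_{1/2} + D + ∇) f = (2/3)x^4 + (20/3)x^3 + (1/2)x^2 + (77/4)x - 51/8

the image equals g(x) = (2/3)x^4 + (20/3)x^3 + (1/2)x^2 + (77/4)x - 51/8


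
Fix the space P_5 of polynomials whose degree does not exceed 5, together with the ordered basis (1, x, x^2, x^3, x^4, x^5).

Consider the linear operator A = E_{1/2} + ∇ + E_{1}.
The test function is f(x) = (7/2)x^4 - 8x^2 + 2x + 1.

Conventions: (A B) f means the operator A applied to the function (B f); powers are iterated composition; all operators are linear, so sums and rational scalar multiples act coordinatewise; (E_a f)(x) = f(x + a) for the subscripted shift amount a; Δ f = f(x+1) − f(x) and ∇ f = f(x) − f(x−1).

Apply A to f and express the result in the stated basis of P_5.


E_{1/2} f = (7/2)x^4 + 7x^3 - (11/4)x^2 - (17/4)x + 7/32
∇ f = 14x^3 - 21x^2 - 2x + 13/2
E_{1} f = (7/2)x^4 + 14x^3 + 13x^2 - 3/2
(E_{1/2} + ∇ + E_{1}) f = 7x^4 + 35x^3 - (43/4)x^2 - (25/4)x + 167/32

g(x) = 7x^4 + 35x^3 - (43/4)x^2 - (25/4)x + 167/32


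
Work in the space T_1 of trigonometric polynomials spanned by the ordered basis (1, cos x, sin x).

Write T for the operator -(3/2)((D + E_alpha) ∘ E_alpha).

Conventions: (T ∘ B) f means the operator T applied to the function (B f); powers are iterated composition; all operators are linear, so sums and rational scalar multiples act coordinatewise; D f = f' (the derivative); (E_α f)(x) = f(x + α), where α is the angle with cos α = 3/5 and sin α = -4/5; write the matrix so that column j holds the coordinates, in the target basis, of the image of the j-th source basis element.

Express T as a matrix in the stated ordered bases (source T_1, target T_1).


the matrix is [[-3/2, 0, 0]; [0, -39/50, 27/50]; [0, -27/50, -39/50]] (rows listed top to bottom)

image of 1: -3/2
image of cos x: -(39/50)cos x - (27/50)sin x
image of sin x: (27/50)cos x - (39/50)sin x
each image's coordinates form column j of the matrix


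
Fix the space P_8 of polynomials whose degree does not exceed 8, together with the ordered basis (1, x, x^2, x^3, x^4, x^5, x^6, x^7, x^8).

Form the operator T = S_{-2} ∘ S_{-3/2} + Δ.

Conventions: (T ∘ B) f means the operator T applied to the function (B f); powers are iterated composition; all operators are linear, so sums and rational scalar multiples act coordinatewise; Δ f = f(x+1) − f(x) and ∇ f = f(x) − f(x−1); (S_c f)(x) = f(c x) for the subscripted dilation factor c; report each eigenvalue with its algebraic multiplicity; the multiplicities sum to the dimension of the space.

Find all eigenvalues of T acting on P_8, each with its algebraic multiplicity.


image of 1: 1
image of x: 3x + 1
image of x^2: 9x^2 + 2x + 1
image of x^3: 27x^3 + 3x^2 + 3x + 1
image of x^4: 81x^4 + 4x^3 + 6x^2 + 4x + 1
image of x^5: 243x^5 + 5x^4 + 10x^3 + 10x^2 + 5x + 1
image of x^6: 729x^6 + 6x^5 + 15x^4 + 20x^3 + 15x^2 + 6x + 1
image of x^7: 2187x^7 + 7x^6 + 21x^5 + 35x^4 + 35x^3 + 21x^2 + 7x + 1
image of x^8: 6561x^8 + 8x^7 + 28x^6 + 56x^5 + 70x^4 + 56x^3 + 28x^2 + 8x + 1
the matrix is upper triangular; its diagonal is (1, 3, 9, 27, 81, 243, 729, 2187, 6561)
for a triangular matrix the eigenvalues are the diagonal entries, with algebraic multiplicity their repetition count

λ = 1 (multiplicity 1), λ = 3 (multiplicity 1), λ = 9 (multiplicity 1), λ = 27 (multiplicity 1), λ = 81 (multiplicity 1), λ = 243 (multiplicity 1), λ = 729 (multiplicity 1), λ = 2187 (multiplicity 1), λ = 6561 (multiplicity 1)


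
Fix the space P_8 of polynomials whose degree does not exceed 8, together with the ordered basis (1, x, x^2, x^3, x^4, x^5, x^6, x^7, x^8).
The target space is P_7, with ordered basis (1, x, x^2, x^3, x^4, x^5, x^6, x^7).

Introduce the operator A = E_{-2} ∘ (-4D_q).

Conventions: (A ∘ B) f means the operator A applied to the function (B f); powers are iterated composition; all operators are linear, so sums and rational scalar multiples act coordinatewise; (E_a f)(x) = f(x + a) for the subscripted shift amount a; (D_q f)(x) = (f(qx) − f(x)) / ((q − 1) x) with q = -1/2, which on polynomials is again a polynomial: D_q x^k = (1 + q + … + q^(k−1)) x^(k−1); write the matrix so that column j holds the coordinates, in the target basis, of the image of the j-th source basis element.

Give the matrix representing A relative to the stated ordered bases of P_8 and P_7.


the matrix is [[0, -4, 4, -12, 20, -44, 84, -172, 340]; [0, 0, -2, 12, -30, 88, -210, 516, -1190]; [0, 0, 0, -3, 15, -66, 210, -645, 1785]; [0, 0, 0, 0, -5/2, 22, -105, 430, -2975/2]; [0, 0, 0, 0, 0, -11/4, 105/4, -645/4, 2975/4]; [0, 0, 0, 0, 0, 0, -21/8, 129/4, -1785/8]; [0, 0, 0, 0, 0, 0, 0, -43/16, 595/16]; [0, 0, 0, 0, 0, 0, 0, 0, -85/32]] (rows listed top to bottom)

image of 1: 0
image of x: -4
image of x^2: -2x + 4
image of x^3: -3x^2 + 12x - 12
image of x^4: -(5/2)x^3 + 15x^2 - 30x + 20
image of x^5: -(11/4)x^4 + 22x^3 - 66x^2 + 88x - 44
image of x^6: -(21/8)x^5 + (105/4)x^4 - 105x^3 + 210x^2 - 210x + 84
image of x^7: -(43/16)x^6 + (129/4)x^5 - (645/4)x^4 + 430x^3 - 645x^2 + 516x - 172
image of x^8: -(85/32)x^7 + (595/16)x^6 - (1785/8)x^5 + (2975/4)x^4 - (2975/2)x^3 + 1785x^2 - 1190x + 340
each image's coordinates form column j of the matrix


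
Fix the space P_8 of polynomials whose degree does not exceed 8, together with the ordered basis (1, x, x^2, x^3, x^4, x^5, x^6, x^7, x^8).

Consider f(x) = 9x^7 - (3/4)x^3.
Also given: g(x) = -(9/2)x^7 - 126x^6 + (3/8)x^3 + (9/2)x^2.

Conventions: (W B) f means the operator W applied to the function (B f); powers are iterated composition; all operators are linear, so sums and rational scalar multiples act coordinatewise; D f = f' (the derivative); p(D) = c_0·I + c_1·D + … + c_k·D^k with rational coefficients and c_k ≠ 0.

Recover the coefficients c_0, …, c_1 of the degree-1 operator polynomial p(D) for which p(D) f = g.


D^0 f = 9x^7 - (3/4)x^3
D^1 f = 63x^6 - (9/4)x^2
matching coefficients of g against c_0 f + c_1 Df + … from the top degree down determines the c_i
solution: c_0 = -1/2, c_1 = -2

p(D) = -(1/2)·I − 2·D, i.e. c_0 = -1/2, c_1 = -2


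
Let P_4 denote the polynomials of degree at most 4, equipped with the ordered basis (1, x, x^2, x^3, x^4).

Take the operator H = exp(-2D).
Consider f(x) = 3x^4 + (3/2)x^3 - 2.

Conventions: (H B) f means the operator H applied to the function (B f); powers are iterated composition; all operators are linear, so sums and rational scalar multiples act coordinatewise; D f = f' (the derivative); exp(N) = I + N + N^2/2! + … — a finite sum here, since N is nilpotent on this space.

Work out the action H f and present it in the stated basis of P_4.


order-1 term: -24x^3 - 9x^2
order-2 term: 72x^2 + 18x
order-3 term: -96x - 12
order-4 term: 48
the series for exp(-2D) f terminates at order 4
exp(-2D) f = 3x^4 - (45/2)x^3 + 63x^2 - 78x + 34

g(x) = 3x^4 - (45/2)x^3 + 63x^2 - 78x + 34


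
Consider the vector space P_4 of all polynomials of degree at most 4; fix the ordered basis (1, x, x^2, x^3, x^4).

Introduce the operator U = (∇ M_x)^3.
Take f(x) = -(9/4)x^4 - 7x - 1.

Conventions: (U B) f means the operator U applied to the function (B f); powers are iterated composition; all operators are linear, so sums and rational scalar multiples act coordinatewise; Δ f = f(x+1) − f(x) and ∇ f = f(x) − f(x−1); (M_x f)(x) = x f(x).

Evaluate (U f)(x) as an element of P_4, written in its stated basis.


M_x f = -(9/4)x^5 - 7x^2 - x
∇ M_x f = -(45/4)x^4 + (45/2)x^3 - (45/2)x^2 - (11/4)x + 15/4
M_x (∇ M_x) f = -(45/4)x^5 + (45/2)x^4 - (45/2)x^3 - (11/4)x^2 + (15/4)x
∇ M_x (∇ M_x) f = -(225/4)x^4 + (405/2)x^3 - 315x^2 + (833/4)x - 199/4
M_x (∇ M_x) (∇ M_x) f = -(225/4)x^5 + (405/2)x^4 - 315x^3 + (833/4)x^2 - (199/4)x
∇ M_x (∇ M_x) (∇ M_x) f = -(1125/4)x^4 + (2745/2)x^3 - (5445/2)x^2 + (9811/4)x - 3327/4

the result is g(x) = -(1125/4)x^4 + (2745/2)x^3 - (5445/2)x^2 + (9811/4)x - 3327/4


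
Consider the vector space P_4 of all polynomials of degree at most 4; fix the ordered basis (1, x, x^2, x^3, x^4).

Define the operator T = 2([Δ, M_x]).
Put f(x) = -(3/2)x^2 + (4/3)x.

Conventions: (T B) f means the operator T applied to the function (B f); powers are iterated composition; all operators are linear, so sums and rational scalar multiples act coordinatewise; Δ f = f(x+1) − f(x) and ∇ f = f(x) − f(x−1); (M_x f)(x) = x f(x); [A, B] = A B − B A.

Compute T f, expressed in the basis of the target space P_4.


g(x) = -3x^2 - (10/3)x - 1/3

M_x f = -(3/2)x^3 + (4/3)x^2
Δ M_x f = -(9/2)x^2 - (11/6)x - 1/6
Δ f = -3x - 1/6
M_x Δ f = -3x^2 - (1/6)x
[Δ, M_x] f = -(3/2)x^2 - (5/3)x - 1/6
(2([Δ, M_x])) f = -3x^2 - (10/3)x - 1/3


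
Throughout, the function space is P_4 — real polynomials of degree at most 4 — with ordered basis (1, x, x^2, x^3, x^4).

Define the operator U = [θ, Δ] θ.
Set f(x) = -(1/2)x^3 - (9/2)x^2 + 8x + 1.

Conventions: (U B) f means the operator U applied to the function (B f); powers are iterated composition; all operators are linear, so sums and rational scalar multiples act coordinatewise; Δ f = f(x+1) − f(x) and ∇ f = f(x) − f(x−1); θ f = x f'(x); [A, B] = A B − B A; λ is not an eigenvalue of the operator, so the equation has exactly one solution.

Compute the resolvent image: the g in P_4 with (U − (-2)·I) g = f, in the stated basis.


the image equals g(x) = -(1/4)x^3 - (27/8)x^2 - 5x - 79/8

write g with unknown coordinates in the stated basis and equate coefficients in (U − (-2)·I) g = f
solving from the highest basis element down gives g = -(1/4)x^3 - (27/8)x^2 - 5x - 79/8
check: U g = (9/4)x^2 + 18x + 83/4
so U g − (-2)·g = -(1/2)x^3 - (9/2)x^2 + 8x + 1 = f ✓


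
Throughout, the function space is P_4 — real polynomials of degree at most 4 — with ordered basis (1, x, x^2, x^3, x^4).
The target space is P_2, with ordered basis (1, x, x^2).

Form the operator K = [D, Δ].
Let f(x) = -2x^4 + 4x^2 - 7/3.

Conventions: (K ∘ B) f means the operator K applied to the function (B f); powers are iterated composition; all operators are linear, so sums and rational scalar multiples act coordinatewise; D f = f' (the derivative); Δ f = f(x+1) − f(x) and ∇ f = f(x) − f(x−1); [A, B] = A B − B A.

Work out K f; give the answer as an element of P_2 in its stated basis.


Δ f = -8x^3 - 12x^2 + 2
D Δ f = -24x^2 - 24x
D f = -8x^3 + 8x
Δ D f = -24x^2 - 24x
[D, Δ] f = 0

the result is g(x) = 0


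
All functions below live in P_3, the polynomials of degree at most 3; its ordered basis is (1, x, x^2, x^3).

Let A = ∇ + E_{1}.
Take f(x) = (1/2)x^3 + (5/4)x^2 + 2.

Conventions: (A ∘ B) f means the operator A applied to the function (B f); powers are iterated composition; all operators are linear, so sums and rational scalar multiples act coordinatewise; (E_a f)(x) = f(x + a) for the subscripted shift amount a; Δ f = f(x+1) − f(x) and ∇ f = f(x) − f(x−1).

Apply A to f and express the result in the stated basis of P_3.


g(x) = (1/2)x^3 + (17/4)x^2 + 5x + 3

∇ f = (3/2)x^2 + x - 3/4
E_{1} f = (1/2)x^3 + (11/4)x^2 + 4x + 15/4
(∇ + E_{1}) f = (1/2)x^3 + (17/4)x^2 + 5x + 3


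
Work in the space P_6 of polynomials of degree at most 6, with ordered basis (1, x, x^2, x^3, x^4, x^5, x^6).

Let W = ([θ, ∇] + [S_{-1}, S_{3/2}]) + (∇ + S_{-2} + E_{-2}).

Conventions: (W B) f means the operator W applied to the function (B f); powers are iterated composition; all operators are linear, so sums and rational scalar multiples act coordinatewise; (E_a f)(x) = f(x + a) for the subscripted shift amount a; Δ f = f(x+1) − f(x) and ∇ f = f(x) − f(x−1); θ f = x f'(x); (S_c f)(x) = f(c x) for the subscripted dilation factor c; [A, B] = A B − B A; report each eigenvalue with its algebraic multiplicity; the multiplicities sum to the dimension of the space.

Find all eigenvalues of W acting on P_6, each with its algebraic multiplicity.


λ = -31 (multiplicity 1), λ = -7 (multiplicity 1), λ = -1 (multiplicity 1), λ = 2 (multiplicity 1), λ = 5 (multiplicity 1), λ = 17 (multiplicity 1), λ = 65 (multiplicity 1)

image of 1: 2
image of x: -x - 2
image of x^2: 5x^2 - 4x + 5
image of x^3: -7x^3 - 6x^2 + 15x - 10
image of x^4: 17x^4 - 8x^3 + 30x^2 - 40x + 19
image of x^5: -31x^5 - 10x^4 + 50x^3 - 100x^2 + 95x - 36
image of x^6: 65x^6 - 12x^5 + 75x^4 - 200x^3 + 285x^2 - 216x + 69
the matrix is upper triangular; its diagonal is (2, -1, 5, -7, 17, -31, 65)
for a triangular matrix the eigenvalues are the diagonal entries, with algebraic multiplicity their repetition count


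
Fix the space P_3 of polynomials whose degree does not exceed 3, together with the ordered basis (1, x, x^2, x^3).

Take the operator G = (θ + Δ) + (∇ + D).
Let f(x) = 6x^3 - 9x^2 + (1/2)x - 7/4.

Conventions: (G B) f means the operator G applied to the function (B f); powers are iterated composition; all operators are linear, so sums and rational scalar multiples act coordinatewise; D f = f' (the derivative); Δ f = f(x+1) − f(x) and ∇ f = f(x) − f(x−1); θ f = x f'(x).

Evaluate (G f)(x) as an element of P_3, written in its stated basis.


the image equals g(x) = 18x^3 + 36x^2 - (107/2)x + 27/2

θ f = 18x^3 - 18x^2 + (1/2)x
Δ f = 18x^2 - 5/2
(θ + Δ) f = 18x^3 + (1/2)x - 5/2
∇ f = 18x^2 - 36x + 31/2
D f = 18x^2 - 18x + 1/2
(∇ + D) f = 36x^2 - 54x + 16
((θ + Δ) + (∇ + D)) f = 18x^3 + 36x^2 - (107/2)x + 27/2


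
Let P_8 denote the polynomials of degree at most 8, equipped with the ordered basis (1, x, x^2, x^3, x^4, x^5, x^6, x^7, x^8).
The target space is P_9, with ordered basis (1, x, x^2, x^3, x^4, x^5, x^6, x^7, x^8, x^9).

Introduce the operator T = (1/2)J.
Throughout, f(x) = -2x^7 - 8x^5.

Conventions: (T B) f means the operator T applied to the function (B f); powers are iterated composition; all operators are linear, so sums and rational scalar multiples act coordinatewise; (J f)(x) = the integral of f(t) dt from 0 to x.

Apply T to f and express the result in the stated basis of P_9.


J f = -(1/4)x^8 - (4/3)x^6
((1/2)J) f = -(1/8)x^8 - (2/3)x^6

the image equals g(x) = -(1/8)x^8 - (2/3)x^6


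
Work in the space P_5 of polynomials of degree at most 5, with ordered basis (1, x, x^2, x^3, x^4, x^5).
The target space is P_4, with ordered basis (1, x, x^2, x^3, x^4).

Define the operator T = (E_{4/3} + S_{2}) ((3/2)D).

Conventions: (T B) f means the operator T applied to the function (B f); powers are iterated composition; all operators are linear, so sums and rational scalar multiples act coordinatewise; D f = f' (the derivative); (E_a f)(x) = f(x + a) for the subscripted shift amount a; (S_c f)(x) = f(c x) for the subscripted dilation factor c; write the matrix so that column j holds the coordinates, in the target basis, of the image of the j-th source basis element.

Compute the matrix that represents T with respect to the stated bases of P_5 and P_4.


image of 1: 0
image of x: 3
image of x^2: 9x + 4
image of x^3: (45/2)x^2 + 12x + 8
image of x^4: 54x^3 + 24x^2 + 32x + 128/9
image of x^5: (255/2)x^4 + 40x^3 + 80x^2 + (640/9)x + 640/27
each image's coordinates form column j of the matrix

the matrix is [[0, 3, 4, 8, 128/9, 640/27]; [0, 0, 9, 12, 32, 640/9]; [0, 0, 0, 45/2, 24, 80]; [0, 0, 0, 0, 54, 40]; [0, 0, 0, 0, 0, 255/2]] (rows listed top to bottom)


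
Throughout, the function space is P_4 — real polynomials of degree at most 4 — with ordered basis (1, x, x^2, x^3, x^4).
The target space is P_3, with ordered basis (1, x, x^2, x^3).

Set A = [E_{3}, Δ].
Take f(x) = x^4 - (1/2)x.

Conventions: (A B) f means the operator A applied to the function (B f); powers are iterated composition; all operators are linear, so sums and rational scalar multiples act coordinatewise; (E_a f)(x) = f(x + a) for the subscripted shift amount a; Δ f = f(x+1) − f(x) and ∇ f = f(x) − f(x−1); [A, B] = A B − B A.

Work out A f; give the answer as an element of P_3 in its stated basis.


Δ f = 4x^3 + 6x^2 + 4x + 1/2
E_{3} Δ f = 4x^3 + 42x^2 + 148x + 349/2
E_{3} f = x^4 + 12x^3 + 54x^2 + (215/2)x + 159/2
Δ E_{3} f = 4x^3 + 42x^2 + 148x + 349/2
[E_{3}, Δ] f = 0

g(x) = 0


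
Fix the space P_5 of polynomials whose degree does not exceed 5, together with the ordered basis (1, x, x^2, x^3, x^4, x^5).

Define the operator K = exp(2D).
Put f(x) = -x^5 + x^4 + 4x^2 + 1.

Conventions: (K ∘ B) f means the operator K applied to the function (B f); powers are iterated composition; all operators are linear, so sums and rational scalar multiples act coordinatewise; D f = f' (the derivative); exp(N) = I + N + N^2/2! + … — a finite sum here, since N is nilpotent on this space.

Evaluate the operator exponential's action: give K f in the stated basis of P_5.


the image equals g(x) = -x^5 - 9x^4 - 32x^3 - 52x^2 - 32x + 1

order-1 term: -10x^4 + 8x^3 + 16x
order-2 term: -40x^3 + 24x^2 + 16
order-3 term: -80x^2 + 32x
order-4 term: -80x + 16
order-5 term: -32
the series for exp(2D) f terminates at order 5
exp(2D) f = -x^5 - 9x^4 - 32x^3 - 52x^2 - 32x + 1


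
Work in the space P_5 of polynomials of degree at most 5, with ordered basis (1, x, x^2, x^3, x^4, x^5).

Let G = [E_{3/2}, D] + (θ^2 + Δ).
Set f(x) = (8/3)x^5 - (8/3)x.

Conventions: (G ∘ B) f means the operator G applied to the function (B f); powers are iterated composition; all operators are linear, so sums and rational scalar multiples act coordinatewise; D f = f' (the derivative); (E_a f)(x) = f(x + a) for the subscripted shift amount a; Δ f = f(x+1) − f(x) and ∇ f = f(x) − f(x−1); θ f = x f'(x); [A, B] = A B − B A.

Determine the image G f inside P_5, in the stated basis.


the result is g(x) = (200/3)x^5 + (40/3)x^4 + (80/3)x^3 + (80/3)x^2 + (32/3)x

D f = (40/3)x^4 - 8/3
E_{3/2} D f = (40/3)x^4 + 80x^3 + 180x^2 + 180x + 389/6
E_{3/2} f = (8/3)x^5 + 20x^4 + 60x^3 + 90x^2 + (389/6)x + 65/4
D E_{3/2} f = (40/3)x^4 + 80x^3 + 180x^2 + 180x + 389/6
[E_{3/2}, D] f = 0
θ f = (40/3)x^5 - (8/3)x
θ θ f = (200/3)x^5 - (8/3)x
Δ f = (40/3)x^4 + (80/3)x^3 + (80/3)x^2 + (40/3)x
(θ^2 + Δ) f = (200/3)x^5 + (40/3)x^4 + (80/3)x^3 + (80/3)x^2 + (32/3)x
([E_{3/2}, D] + (θ^2 + Δ)) f = (200/3)x^5 + (40/3)x^4 + (80/3)x^3 + (80/3)x^2 + (32/3)x


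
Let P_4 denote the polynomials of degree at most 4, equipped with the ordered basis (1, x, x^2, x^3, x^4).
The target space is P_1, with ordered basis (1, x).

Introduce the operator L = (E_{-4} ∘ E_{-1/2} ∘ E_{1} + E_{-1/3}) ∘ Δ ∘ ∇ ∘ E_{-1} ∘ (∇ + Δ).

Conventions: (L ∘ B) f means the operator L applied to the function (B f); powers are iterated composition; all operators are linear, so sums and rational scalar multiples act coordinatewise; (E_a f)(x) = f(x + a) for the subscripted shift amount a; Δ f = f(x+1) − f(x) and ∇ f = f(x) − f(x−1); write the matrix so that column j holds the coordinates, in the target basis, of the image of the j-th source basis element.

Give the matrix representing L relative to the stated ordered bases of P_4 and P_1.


the matrix is [[0, 0, 0, 24, -280]; [0, 0, 0, 0, 96]] (rows listed top to bottom)

image of 1: 0
image of x: 0
image of x^2: 0
image of x^3: 24
image of x^4: 96x - 280
each image's coordinates form column j of the matrix


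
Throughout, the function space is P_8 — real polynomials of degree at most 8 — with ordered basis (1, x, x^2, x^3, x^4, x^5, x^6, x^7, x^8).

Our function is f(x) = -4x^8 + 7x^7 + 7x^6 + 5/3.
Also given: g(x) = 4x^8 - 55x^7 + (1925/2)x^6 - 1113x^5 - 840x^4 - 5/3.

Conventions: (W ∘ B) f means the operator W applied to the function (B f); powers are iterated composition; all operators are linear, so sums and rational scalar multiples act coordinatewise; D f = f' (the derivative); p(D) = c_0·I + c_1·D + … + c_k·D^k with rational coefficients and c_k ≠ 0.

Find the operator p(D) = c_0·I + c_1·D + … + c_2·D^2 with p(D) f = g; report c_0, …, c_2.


p(D) = -I + (3/2)·D − 4·D^2, i.e. c_0 = -1, c_1 = 3/2, c_2 = -4

D^0 f = -4x^8 + 7x^7 + 7x^6 + 5/3
D^1 f = -32x^7 + 49x^6 + 42x^5
D^2 f = -224x^6 + 294x^5 + 210x^4
matching coefficients of g against c_0 f + c_1 Df + … from the top degree down determines the c_i
solution: c_0 = -1, c_1 = 3/2, c_2 = -4


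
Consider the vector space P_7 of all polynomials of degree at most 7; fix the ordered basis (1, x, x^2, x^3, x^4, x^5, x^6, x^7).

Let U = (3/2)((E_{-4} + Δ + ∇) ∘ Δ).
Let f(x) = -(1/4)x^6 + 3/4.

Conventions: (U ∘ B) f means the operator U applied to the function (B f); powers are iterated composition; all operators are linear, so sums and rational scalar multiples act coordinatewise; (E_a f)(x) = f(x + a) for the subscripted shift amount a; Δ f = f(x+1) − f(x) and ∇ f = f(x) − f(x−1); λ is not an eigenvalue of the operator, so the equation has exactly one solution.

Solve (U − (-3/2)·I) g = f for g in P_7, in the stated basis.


g(x) = -(1/6)x^6 + x^5 - (25/2)x^4 + (670/3)x^3 - (3445/2)x^2 + 9211x - 81991/3

write g with unknown coordinates in the stated basis and equate coefficients in (U − (-3/2)·I) g = f
solving from the highest basis element down gives g = -(1/6)x^6 + x^5 - (25/2)x^4 + (670/3)x^3 - (3445/2)x^2 + 9211x - 81991/3
check: U g = -(3/2)x^5 + (75/4)x^4 - 335x^3 + (10335/4)x^2 - (27633/2)x + 163985/4
so U g − (-3/2)·g = -(1/4)x^6 + 3/4 = f ✓


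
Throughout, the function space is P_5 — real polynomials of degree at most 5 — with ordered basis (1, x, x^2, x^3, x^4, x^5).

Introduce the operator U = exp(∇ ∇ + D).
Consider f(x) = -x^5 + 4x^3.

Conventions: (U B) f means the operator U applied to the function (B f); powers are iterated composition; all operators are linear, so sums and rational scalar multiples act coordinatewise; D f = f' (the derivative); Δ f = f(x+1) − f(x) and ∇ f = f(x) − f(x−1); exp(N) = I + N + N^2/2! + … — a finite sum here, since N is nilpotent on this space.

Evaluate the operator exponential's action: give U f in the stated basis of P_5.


the image equals g(x) = -x^5 - 5x^4 - 26x^3 + 2x^2 - 39x + 63

order-1 term: -5x^4 - 20x^3 + 72x^2 - 46x + 6
order-2 term: -10x^3 - 60x^2 + 72x + 74
order-3 term: -10x^2 - 60x + 4
order-4 term: -5x - 20
order-5 term: -1
the series for exp(∇ ∇ + D) f terminates at order 5
exp(∇ ∇ + D) f = -x^5 - 5x^4 - 26x^3 + 2x^2 - 39x + 63
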